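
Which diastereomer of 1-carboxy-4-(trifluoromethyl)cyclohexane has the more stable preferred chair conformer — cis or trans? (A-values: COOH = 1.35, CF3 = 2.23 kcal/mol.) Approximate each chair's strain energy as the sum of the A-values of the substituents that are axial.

trans

At 1,4 positions (parity opposite): cis → (a,e or e,a); trans → (e,e or a,a).
Best chair for cis: E = 1.35 kcal/mol; best chair for trans: E = 0.00 kcal/mol.
The trans isomer is lower by 1.35 kcal/mol.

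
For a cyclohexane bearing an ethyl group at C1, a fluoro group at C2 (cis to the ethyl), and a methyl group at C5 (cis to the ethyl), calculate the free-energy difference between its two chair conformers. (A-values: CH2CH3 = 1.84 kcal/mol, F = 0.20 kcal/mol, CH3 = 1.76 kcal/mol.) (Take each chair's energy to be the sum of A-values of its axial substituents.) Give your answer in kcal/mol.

Chair I (ethyl axial, fluoro equatorial, methyl axial): E = 3.60 kcal/mol.
Chair II (ethyl equatorial, fluoro axial, methyl equatorial): E = 0.20 kcal/mol.
ΔE = 3.60 − 0.20 = 3.40 kcal/mol; chair II is more stable.

3.40 kcal/mol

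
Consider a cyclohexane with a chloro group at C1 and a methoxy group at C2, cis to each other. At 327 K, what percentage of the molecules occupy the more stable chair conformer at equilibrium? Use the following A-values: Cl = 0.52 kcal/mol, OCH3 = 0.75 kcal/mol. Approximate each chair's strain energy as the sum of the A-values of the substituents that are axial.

C1 and C2 have opposite parity, so for the cis isomer the two substituents are one axial and one equatorial in each chair.
Chair I (chloro axial, methoxy equatorial): E = 0.52 kcal/mol; chair II (chloro equatorial, methoxy axial): E = 0.75 kcal/mol.
ΔG = 0.23 kcal/mol between the two chairs.
K = exp(ΔG/RT) with R = 1.987×10⁻³ kcal mol⁻¹ K⁻¹ and T = 327 K gives K ≈ 1.42.
Fraction in the lower-energy chair = K/(K+1) = 58.8%.

58.8%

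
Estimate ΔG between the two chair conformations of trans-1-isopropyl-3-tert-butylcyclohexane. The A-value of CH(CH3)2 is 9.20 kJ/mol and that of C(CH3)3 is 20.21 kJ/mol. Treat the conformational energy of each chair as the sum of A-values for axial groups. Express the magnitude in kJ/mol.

C1 and C3 have the same parity, so for the trans isomer the two substituents are one axial and one equatorial in each chair.
Chair I (isopropyl axial, tert-butyl equatorial): E = 9.20 kJ/mol.
Chair II (isopropyl equatorial, tert-butyl axial): E = 20.21 kJ/mol.
ΔE = 20.21 − 9.20 = 11.01 kJ/mol; chair I is more stable.

11.01 kJ/mol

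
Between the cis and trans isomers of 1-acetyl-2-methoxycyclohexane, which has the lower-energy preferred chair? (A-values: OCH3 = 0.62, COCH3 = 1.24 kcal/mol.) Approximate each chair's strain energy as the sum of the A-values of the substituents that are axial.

At 1,2 positions (parity opposite): cis → (a,e or e,a); trans → (e,e or a,a).
Best chair for cis: E = 0.62 kcal/mol; best chair for trans: E = 0.00 kcal/mol.
The trans isomer is lower by 0.62 kcal/mol.

trans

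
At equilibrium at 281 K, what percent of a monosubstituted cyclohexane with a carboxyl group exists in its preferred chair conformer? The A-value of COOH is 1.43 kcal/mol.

One chair has the carboxyl group axial (E = 1.43 kcal/mol) and the other has it equatorial (E = 0).
ΔG = 1.43 kcal/mol between the two chairs.
K = exp(ΔG/RT) with R = 1.987×10⁻³ kcal mol⁻¹ K⁻¹ and T = 281 K gives K ≈ 13.
Fraction in the lower-energy chair = K/(K+1) = 92.8%.

92.8%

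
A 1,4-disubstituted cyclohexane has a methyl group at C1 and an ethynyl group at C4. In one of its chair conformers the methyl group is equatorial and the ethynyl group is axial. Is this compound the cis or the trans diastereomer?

cis

C1 and C4 have opposite parity, so their axial bonds point in opposite directions.
With opposite-parity carbons, two substituents on the same face are one axial and one equatorial; opposite faces give both axial or both equatorial.
Here the groups are equatorial/axial → same face → cis.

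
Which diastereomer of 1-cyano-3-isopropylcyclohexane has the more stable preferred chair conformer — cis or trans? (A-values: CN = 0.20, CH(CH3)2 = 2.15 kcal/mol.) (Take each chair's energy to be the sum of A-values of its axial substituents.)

cis

At 1,3 positions (parity same): cis → (e,e or a,a); trans → (a,e or e,a).
Best chair for cis: E = 0.00 kcal/mol; best chair for trans: E = 0.20 kcal/mol.
The cis isomer is lower by 0.20 kcal/mol.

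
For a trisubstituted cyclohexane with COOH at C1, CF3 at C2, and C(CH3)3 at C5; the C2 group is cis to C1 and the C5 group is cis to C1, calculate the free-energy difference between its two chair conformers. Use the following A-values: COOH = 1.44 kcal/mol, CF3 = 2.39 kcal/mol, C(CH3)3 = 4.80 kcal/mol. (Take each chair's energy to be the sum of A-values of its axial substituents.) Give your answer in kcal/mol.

Chair I (carboxyl axial, trifluoromethyl equatorial, tert-butyl axial): E = 6.24 kcal/mol.
Chair II (carboxyl equatorial, trifluoromethyl axial, tert-butyl equatorial): E = 2.39 kcal/mol.
ΔE = 6.24 − 2.39 = 3.85 kcal/mol; chair II is more stable.

3.85 kcal/mol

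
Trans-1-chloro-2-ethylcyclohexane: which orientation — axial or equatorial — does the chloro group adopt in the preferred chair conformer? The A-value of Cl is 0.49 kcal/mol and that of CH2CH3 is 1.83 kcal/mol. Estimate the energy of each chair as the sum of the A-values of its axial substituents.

C1 and C2 have opposite parity, so for the trans isomer the two substituents are e,e in one chair and a,a in the other.
Chair I (chloro axial, ethyl axial): E = 2.32 kcal/mol.
Chair II (chloro equatorial, ethyl equatorial): E = 0.00 kcal/mol.
Chair II is the more stable (lower-energy) conformer, and in that chair the chloro group is equatorial.

equatorial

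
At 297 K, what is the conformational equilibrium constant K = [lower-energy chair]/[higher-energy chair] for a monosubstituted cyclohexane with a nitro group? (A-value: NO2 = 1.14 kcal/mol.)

One chair has the nitro group axial (E = 1.14 kcal/mol) and the other has it equatorial (E = 0).
ΔG = 1.14 kcal/mol between the two chairs.
K = exp(ΔG/RT) with R = 1.987×10⁻³ kcal mol⁻¹ K⁻¹ and T = 297 K gives K ≈ 6.9.

K ≈ 6.90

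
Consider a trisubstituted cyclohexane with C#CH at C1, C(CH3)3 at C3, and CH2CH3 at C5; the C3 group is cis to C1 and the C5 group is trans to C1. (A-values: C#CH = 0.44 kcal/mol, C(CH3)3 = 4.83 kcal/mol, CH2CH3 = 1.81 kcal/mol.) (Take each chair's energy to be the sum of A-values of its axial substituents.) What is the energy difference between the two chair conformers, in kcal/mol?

3.46 kcal/mol

Chair I (ethynyl axial, tert-butyl axial, ethyl equatorial): E = 5.27 kcal/mol.
Chair II (ethynyl equatorial, tert-butyl equatorial, ethyl axial): E = 1.81 kcal/mol.
ΔE = 5.27 − 1.81 = 3.46 kcal/mol; chair II is more stable.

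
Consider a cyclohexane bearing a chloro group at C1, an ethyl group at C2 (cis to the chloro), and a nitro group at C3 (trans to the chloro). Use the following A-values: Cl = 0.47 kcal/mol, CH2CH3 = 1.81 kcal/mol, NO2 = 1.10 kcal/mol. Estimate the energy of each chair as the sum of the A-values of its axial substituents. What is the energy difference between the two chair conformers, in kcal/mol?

Chair I (chloro axial, ethyl equatorial, nitro equatorial): E = 0.47 kcal/mol.
Chair II (chloro equatorial, ethyl axial, nitro axial): E = 2.91 kcal/mol.
ΔE = 2.91 − 0.47 = 2.44 kcal/mol; chair I is more stable.

2.44 kcal/mol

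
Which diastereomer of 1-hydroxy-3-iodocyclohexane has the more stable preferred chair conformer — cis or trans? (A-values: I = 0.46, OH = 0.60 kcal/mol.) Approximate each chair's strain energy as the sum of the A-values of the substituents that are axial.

At 1,3 positions (parity same): cis → (e,e or a,a); trans → (a,e or e,a).
Best chair for cis: E = 0.00 kcal/mol; best chair for trans: E = 0.46 kcal/mol.
The cis isomer is lower by 0.46 kcal/mol.

cis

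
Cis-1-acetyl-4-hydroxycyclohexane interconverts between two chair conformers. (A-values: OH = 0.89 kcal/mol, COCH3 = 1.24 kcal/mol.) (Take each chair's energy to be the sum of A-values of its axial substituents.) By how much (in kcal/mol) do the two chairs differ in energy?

0.35 kcal/mol

C1 and C4 have opposite parity, so for the cis isomer the two substituents are one axial and one equatorial in each chair.
Chair I (hydroxyl axial, acetyl equatorial): E = 0.89 kcal/mol.
Chair II (hydroxyl equatorial, acetyl axial): E = 1.24 kcal/mol.
ΔE = 1.24 − 0.89 = 0.35 kcal/mol; chair I is more stable.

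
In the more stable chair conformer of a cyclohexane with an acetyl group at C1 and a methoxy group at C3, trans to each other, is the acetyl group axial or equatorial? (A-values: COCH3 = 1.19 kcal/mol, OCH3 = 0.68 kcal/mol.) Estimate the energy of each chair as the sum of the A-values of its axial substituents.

equatorial

C1 and C3 have the same parity, so for the trans isomer the two substituents are one axial and one equatorial in each chair.
Chair I (acetyl axial, methoxy equatorial): E = 1.19 kcal/mol.
Chair II (acetyl equatorial, methoxy axial): E = 0.68 kcal/mol.
Chair II is the more stable (lower-energy) conformer, and in that chair the acetyl group is equatorial.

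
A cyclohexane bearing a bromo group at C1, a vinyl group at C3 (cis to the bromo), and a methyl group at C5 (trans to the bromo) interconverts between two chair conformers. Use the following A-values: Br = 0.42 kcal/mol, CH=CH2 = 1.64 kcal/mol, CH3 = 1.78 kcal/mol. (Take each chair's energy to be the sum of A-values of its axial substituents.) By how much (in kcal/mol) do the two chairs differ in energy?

0.28 kcal/mol

Chair I (bromo axial, vinyl axial, methyl equatorial): E = 2.06 kcal/mol.
Chair II (bromo equatorial, vinyl equatorial, methyl axial): E = 1.78 kcal/mol.
ΔE = 2.06 − 1.78 = 0.28 kcal/mol; chair II is more stable.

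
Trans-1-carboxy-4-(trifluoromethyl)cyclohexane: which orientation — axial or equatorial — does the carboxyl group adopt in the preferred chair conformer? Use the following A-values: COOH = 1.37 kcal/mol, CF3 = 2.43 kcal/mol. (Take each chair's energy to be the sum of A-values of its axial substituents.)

equatorial

C1 and C4 have opposite parity, so for the trans isomer the two substituents are e,e in one chair and a,a in the other.
Chair I (carboxyl axial, trifluoromethyl axial): E = 3.80 kcal/mol.
Chair II (carboxyl equatorial, trifluoromethyl equatorial): E = 0.00 kcal/mol.
Chair II is the more stable (lower-energy) conformer, and in that chair the carboxyl group is equatorial.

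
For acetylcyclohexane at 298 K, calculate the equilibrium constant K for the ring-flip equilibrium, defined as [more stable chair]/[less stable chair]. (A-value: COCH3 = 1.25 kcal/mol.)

K ≈ 8.26

One chair has the acetyl group axial (E = 1.25 kcal/mol) and the other has it equatorial (E = 0).
ΔG = 1.25 kcal/mol between the two chairs.
K = exp(ΔG/RT) with R = 1.987×10⁻³ kcal mol⁻¹ K⁻¹ and T = 298 K gives K ≈ 8.26.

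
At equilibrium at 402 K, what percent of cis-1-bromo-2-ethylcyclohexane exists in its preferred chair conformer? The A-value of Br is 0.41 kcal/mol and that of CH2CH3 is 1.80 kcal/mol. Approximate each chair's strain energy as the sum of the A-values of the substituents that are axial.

85.1%

C1 and C2 have opposite parity, so for the cis isomer the two substituents are one axial and one equatorial in each chair.
Chair I (bromo axial, ethyl equatorial): E = 0.41 kcal/mol; chair II (bromo equatorial, ethyl axial): E = 1.80 kcal/mol.
ΔG = 1.39 kcal/mol between the two chairs.
K = exp(ΔG/RT) with R = 1.987×10⁻³ kcal mol⁻¹ K⁻¹ and T = 402 K gives K ≈ 5.7.
Fraction in the lower-energy chair = K/(K+1) = 85.1%.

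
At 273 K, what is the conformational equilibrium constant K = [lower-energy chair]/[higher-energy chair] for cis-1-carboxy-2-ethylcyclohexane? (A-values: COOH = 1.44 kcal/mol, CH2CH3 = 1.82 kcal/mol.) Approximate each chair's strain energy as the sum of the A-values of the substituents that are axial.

C1 and C2 have opposite parity, so for the cis isomer the two substituents are one axial and one equatorial in each chair.
Chair I (carboxyl axial, ethyl equatorial): E = 1.44 kcal/mol; chair II (carboxyl equatorial, ethyl axial): E = 1.82 kcal/mol.
ΔG = 0.38 kcal/mol between the two chairs.
K = exp(ΔG/RT) with R = 1.987×10⁻³ kcal mol⁻¹ K⁻¹ and T = 273 K gives K ≈ 2.01.

K ≈ 2.01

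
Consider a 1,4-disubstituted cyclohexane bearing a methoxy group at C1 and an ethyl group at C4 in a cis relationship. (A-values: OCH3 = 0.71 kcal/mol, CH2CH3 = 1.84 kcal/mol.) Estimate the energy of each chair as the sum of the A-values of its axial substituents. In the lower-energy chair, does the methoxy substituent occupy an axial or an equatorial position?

C1 and C4 have opposite parity, so for the cis isomer the two substituents are one axial and one equatorial in each chair.
Chair I (methoxy axial, ethyl equatorial): E = 0.71 kcal/mol.
Chair II (methoxy equatorial, ethyl axial): E = 1.84 kcal/mol.
Chair I is the more stable (lower-energy) conformer, and in that chair the methoxy group is axial.

axial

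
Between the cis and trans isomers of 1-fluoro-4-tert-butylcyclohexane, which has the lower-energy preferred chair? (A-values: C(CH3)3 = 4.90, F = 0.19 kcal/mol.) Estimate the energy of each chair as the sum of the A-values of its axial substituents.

At 1,4 positions (parity opposite): cis → (a,e or e,a); trans → (e,e or a,a).
Best chair for cis: E = 0.19 kcal/mol; best chair for trans: E = 0.00 kcal/mol.
The trans isomer is lower by 0.19 kcal/mol.

trans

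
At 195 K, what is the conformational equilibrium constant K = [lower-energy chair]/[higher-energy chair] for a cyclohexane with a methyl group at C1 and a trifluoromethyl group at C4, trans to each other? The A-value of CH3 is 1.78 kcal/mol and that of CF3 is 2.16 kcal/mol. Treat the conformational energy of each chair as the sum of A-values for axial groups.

K ≈ 26073

C1 and C4 have opposite parity, so for the trans isomer the two substituents are e,e in one chair and a,a in the other.
Chair I (methyl axial, trifluoromethyl axial): E = 3.94 kcal/mol; chair II (methyl equatorial, trifluoromethyl equatorial): E = 0.00 kcal/mol.
ΔG = 3.94 kcal/mol between the two chairs.
K = exp(ΔG/RT) with R = 1.987×10⁻³ kcal mol⁻¹ K⁻¹ and T = 195 K gives K ≈ 2.61e+04.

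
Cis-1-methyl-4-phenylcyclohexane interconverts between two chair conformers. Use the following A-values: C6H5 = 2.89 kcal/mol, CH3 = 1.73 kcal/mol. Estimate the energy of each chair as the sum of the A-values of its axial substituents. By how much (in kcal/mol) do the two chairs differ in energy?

C1 and C4 have opposite parity, so for the cis isomer the two substituents are one axial and one equatorial in each chair.
Chair I (phenyl axial, methyl equatorial): E = 2.89 kcal/mol.
Chair II (phenyl equatorial, methyl axial): E = 1.73 kcal/mol.
ΔE = 2.89 − 1.73 = 1.16 kcal/mol; chair II is more stable.

1.16 kcal/mol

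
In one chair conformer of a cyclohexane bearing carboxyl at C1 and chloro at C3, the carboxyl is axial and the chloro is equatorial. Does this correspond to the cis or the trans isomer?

trans

C1 and C3 have the same parity, so their axial bonds point in the same direction.
With same-parity carbons, two substituents on the same face are both axial or both equatorial; opposite faces give one of each.
Here the groups are axial/equatorial → opposite face → trans.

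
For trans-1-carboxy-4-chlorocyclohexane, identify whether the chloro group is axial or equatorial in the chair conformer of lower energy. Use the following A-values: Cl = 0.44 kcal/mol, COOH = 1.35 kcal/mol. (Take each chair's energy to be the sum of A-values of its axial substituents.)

C1 and C4 have opposite parity, so for the trans isomer the two substituents are e,e in one chair and a,a in the other.
Chair I (chloro axial, carboxyl axial): E = 1.79 kcal/mol.
Chair II (chloro equatorial, carboxyl equatorial): E = 0.00 kcal/mol.
Chair II is the more stable (lower-energy) conformer, and in that chair the chloro group is equatorial.

equatorial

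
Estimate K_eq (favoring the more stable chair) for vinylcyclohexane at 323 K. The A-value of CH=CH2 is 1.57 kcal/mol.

K ≈ 11.5

One chair has the vinyl group axial (E = 1.57 kcal/mol) and the other has it equatorial (E = 0).
ΔG = 1.57 kcal/mol between the two chairs.
K = exp(ΔG/RT) with R = 1.987×10⁻³ kcal mol⁻¹ K⁻¹ and T = 323 K gives K ≈ 11.5.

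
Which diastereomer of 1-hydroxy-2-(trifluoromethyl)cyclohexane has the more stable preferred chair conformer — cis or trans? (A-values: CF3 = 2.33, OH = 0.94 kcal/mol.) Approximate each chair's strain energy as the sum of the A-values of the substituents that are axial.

trans

At 1,2 positions (parity opposite): cis → (a,e or e,a); trans → (e,e or a,a).
Best chair for cis: E = 0.94 kcal/mol; best chair for trans: E = 0.00 kcal/mol.
The trans isomer is lower by 0.94 kcal/mol.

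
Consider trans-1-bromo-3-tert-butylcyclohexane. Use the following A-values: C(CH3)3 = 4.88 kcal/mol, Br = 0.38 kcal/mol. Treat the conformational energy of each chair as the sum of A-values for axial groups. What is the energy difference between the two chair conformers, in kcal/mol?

C1 and C3 have the same parity, so for the trans isomer the two substituents are one axial and one equatorial in each chair.
Chair I (tert-butyl axial, bromo equatorial): E = 4.88 kcal/mol.
Chair II (tert-butyl equatorial, bromo axial): E = 0.38 kcal/mol.
ΔE = 4.88 − 0.38 = 4.50 kcal/mol; chair II is more stable.

4.50 kcal/mol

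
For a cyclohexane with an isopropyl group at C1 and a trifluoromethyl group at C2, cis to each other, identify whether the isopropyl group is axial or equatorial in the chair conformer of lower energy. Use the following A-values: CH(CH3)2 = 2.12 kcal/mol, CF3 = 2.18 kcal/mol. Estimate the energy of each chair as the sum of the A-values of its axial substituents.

C1 and C2 have opposite parity, so for the cis isomer the two substituents are one axial and one equatorial in each chair.
Chair I (isopropyl axial, trifluoromethyl equatorial): E = 2.12 kcal/mol.
Chair II (isopropyl equatorial, trifluoromethyl axial): E = 2.18 kcal/mol.
Chair I is the more stable (lower-energy) conformer, and in that chair the isopropyl group is axial.

axial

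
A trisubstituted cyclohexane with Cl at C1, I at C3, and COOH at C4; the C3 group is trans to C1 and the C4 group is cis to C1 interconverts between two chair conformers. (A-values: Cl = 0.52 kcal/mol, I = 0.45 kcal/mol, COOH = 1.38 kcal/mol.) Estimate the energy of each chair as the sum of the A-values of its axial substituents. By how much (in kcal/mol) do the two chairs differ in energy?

Chair I (chloro axial, iodo equatorial, carboxyl equatorial): E = 0.52 kcal/mol.
Chair II (chloro equatorial, iodo axial, carboxyl axial): E = 1.83 kcal/mol.
ΔE = 1.83 − 0.52 = 1.31 kcal/mol; chair I is more stable.

1.31 kcal/mol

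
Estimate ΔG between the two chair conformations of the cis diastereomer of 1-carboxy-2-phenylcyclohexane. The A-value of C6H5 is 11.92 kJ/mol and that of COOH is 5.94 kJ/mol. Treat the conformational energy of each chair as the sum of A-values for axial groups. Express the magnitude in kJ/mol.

C1 and C2 have opposite parity, so for the cis isomer the two substituents are one axial and one equatorial in each chair.
Chair I (phenyl axial, carboxyl equatorial): E = 11.92 kJ/mol.
Chair II (phenyl equatorial, carboxyl axial): E = 5.94 kJ/mol.
ΔE = 11.92 − 5.94 = 5.98 kJ/mol; chair II is more stable.

5.98 kJ/mol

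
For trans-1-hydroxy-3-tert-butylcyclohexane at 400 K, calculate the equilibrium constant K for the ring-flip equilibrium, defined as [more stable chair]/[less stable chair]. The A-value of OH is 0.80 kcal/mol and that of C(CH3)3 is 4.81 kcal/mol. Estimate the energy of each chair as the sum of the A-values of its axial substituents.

K ≈ 155

C1 and C3 have the same parity, so for the trans isomer the two substituents are one axial and one equatorial in each chair.
Chair I (hydroxyl axial, tert-butyl equatorial): E = 0.80 kcal/mol; chair II (hydroxyl equatorial, tert-butyl axial): E = 4.81 kcal/mol.
ΔG = 4.01 kcal/mol between the two chairs.
K = exp(ΔG/RT) with R = 1.987×10⁻³ kcal mol⁻¹ K⁻¹ and T = 400 K gives K ≈ 155.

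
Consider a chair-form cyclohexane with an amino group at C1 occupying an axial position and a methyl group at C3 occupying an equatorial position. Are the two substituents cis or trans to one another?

C1 and C3 have the same parity, so their axial bonds point in the same direction.
With same-parity carbons, two substituents on the same face are both axial or both equatorial; opposite faces give one of each.
Here the groups are axial/equatorial → opposite face → trans.

trans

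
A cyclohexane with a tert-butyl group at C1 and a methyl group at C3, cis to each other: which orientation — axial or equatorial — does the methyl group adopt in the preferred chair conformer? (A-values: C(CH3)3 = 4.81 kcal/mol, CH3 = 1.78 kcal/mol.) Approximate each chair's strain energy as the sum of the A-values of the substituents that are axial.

C1 and C3 have the same parity, so for the cis isomer the two substituents are e,e in one chair and a,a in the other.
Chair I (tert-butyl axial, methyl axial): E = 6.59 kcal/mol.
Chair II (tert-butyl equatorial, methyl equatorial): E = 0.00 kcal/mol.
Chair II is the more stable (lower-energy) conformer, and in that chair the methyl group is equatorial.

equatorial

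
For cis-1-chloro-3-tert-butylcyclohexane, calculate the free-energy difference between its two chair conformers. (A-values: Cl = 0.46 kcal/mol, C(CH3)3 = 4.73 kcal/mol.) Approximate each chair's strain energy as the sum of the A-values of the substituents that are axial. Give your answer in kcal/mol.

5.19 kcal/mol

C1 and C3 have the same parity, so for the cis isomer the two substituents are e,e in one chair and a,a in the other.
Chair I (chloro axial, tert-butyl axial): E = 5.19 kcal/mol.
Chair II (chloro equatorial, tert-butyl equatorial): E = 0.00 kcal/mol.
ΔE = 5.19 − 0.00 = 5.19 kcal/mol; chair II is more stable.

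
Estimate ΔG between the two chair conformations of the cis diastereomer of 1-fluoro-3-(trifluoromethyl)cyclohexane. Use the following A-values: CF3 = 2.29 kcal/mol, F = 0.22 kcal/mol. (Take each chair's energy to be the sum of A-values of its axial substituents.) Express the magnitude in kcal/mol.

C1 and C3 have the same parity, so for the cis isomer the two substituents are e,e in one chair and a,a in the other.
Chair I (trifluoromethyl axial, fluoro axial): E = 2.51 kcal/mol.
Chair II (trifluoromethyl equatorial, fluoro equatorial): E = 0.00 kcal/mol.
ΔE = 2.51 − 0.00 = 2.51 kcal/mol; chair II is more stable.

2.51 kcal/mol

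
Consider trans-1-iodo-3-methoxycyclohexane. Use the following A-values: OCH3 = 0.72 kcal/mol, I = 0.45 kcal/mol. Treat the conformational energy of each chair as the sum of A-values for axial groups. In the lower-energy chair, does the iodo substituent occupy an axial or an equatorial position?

C1 and C3 have the same parity, so for the trans isomer the two substituents are one axial and one equatorial in each chair.
Chair I (methoxy axial, iodo equatorial): E = 0.72 kcal/mol.
Chair II (methoxy equatorial, iodo axial): E = 0.45 kcal/mol.
Chair II is the more stable (lower-energy) conformer, and in that chair the iodo group is axial.

axial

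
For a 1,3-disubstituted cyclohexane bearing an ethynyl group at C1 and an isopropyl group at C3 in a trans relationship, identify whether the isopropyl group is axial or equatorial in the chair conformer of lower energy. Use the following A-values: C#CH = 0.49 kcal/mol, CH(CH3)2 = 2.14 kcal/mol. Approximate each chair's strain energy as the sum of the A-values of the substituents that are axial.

equatorial

C1 and C3 have the same parity, so for the trans isomer the two substituents are one axial and one equatorial in each chair.
Chair I (ethynyl axial, isopropyl equatorial): E = 0.49 kcal/mol.
Chair II (ethynyl equatorial, isopropyl axial): E = 2.14 kcal/mol.
Chair I is the more stable (lower-energy) conformer, and in that chair the isopropyl group is equatorial.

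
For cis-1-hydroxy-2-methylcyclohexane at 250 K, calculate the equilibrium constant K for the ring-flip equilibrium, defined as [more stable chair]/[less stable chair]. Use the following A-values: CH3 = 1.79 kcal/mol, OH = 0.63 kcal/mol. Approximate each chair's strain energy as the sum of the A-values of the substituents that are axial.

C1 and C2 have opposite parity, so for the cis isomer the two substituents are one axial and one equatorial in each chair.
Chair I (methyl axial, hydroxyl equatorial): E = 1.79 kcal/mol; chair II (methyl equatorial, hydroxyl axial): E = 0.63 kcal/mol.
ΔG = 1.16 kcal/mol between the two chairs.
K = exp(ΔG/RT) with R = 1.987×10⁻³ kcal mol⁻¹ K⁻¹ and T = 250 K gives K ≈ 10.3.

K ≈ 10.3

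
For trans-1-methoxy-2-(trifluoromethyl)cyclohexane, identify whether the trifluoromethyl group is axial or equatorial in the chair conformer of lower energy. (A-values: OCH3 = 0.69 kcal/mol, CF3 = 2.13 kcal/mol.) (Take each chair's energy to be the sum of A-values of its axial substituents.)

equatorial

C1 and C2 have opposite parity, so for the trans isomer the two substituents are e,e in one chair and a,a in the other.
Chair I (methoxy axial, trifluoromethyl axial): E = 2.82 kcal/mol.
Chair II (methoxy equatorial, trifluoromethyl equatorial): E = 0.00 kcal/mol.
Chair II is the more stable (lower-energy) conformer, and in that chair the trifluoromethyl group is equatorial.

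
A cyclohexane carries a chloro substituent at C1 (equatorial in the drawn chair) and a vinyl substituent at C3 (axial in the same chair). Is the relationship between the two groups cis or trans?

C1 and C3 have the same parity, so their axial bonds point in the same direction.
With same-parity carbons, two substituents on the same face are both axial or both equatorial; opposite faces give one of each.
Here the groups are equatorial/axial → opposite face → trans.

trans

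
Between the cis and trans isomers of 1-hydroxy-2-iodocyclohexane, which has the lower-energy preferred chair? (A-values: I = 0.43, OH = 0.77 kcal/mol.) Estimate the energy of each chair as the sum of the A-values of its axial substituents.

At 1,2 positions (parity opposite): cis → (a,e or e,a); trans → (e,e or a,a).
Best chair for cis: E = 0.43 kcal/mol; best chair for trans: E = 0.00 kcal/mol.
The trans isomer is lower by 0.43 kcal/mol.

trans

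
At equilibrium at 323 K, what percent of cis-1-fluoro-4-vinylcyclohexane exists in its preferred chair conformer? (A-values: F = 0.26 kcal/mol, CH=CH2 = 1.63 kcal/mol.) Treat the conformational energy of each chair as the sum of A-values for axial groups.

C1 and C4 have opposite parity, so for the cis isomer the two substituents are one axial and one equatorial in each chair.
Chair I (fluoro axial, vinyl equatorial): E = 0.26 kcal/mol; chair II (fluoro equatorial, vinyl axial): E = 1.63 kcal/mol.
ΔG = 1.37 kcal/mol between the two chairs.
K = exp(ΔG/RT) with R = 1.987×10⁻³ kcal mol⁻¹ K⁻¹ and T = 323 K gives K ≈ 8.45.
Fraction in the lower-energy chair = K/(K+1) = 89.4%.

89.4%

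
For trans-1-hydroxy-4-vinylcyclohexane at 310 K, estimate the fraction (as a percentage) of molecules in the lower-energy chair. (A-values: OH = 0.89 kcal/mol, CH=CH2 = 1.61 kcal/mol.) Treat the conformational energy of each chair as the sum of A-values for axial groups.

98.3%

C1 and C4 have opposite parity, so for the trans isomer the two substituents are e,e in one chair and a,a in the other.
Chair I (hydroxyl axial, vinyl axial): E = 2.50 kcal/mol; chair II (hydroxyl equatorial, vinyl equatorial): E = 0.00 kcal/mol.
ΔG = 2.50 kcal/mol between the two chairs.
K = exp(ΔG/RT) with R = 1.987×10⁻³ kcal mol⁻¹ K⁻¹ and T = 310 K gives K ≈ 57.9.
Fraction in the lower-energy chair = K/(K+1) = 98.3%.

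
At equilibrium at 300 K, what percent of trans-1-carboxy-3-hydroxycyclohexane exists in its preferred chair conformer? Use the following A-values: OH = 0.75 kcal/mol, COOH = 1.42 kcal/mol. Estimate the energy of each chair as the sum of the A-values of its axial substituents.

75.5%

C1 and C3 have the same parity, so for the trans isomer the two substituents are one axial and one equatorial in each chair.
Chair I (hydroxyl axial, carboxyl equatorial): E = 0.75 kcal/mol; chair II (hydroxyl equatorial, carboxyl axial): E = 1.42 kcal/mol.
ΔG = 0.67 kcal/mol between the two chairs.
K = exp(ΔG/RT) with R = 1.987×10⁻³ kcal mol⁻¹ K⁻¹ and T = 300 K gives K ≈ 3.08.
Fraction in the lower-energy chair = K/(K+1) = 75.5%.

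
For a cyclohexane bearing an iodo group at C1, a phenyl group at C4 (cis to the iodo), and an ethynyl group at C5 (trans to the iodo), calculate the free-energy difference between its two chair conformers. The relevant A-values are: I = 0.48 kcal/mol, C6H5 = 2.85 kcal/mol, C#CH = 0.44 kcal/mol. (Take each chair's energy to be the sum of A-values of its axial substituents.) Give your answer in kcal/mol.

2.81 kcal/mol

Chair I (iodo axial, phenyl equatorial, ethynyl equatorial): E = 0.48 kcal/mol.
Chair II (iodo equatorial, phenyl axial, ethynyl axial): E = 3.29 kcal/mol.
ΔE = 3.29 − 0.48 = 2.81 kcal/mol; chair I is more stable.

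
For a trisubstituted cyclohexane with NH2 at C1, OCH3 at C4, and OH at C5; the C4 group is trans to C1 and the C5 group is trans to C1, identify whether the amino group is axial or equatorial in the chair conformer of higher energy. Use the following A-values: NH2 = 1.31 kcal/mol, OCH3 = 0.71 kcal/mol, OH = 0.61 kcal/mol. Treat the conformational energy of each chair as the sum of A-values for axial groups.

Chair I (amino axial, methoxy axial, hydroxyl equatorial): E = 2.02 kcal/mol.
Chair II (amino equatorial, methoxy equatorial, hydroxyl axial): E = 0.61 kcal/mol.
Chair I is the less stable (higher-energy) conformer, and in that chair the amino group is axial.

axial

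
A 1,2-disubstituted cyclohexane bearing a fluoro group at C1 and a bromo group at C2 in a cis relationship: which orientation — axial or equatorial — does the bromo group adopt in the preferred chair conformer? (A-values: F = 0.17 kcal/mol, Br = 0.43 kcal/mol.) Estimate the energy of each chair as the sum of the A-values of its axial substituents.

C1 and C2 have opposite parity, so for the cis isomer the two substituents are one axial and one equatorial in each chair.
Chair I (fluoro axial, bromo equatorial): E = 0.17 kcal/mol.
Chair II (fluoro equatorial, bromo axial): E = 0.43 kcal/mol.
Chair I is the more stable (lower-energy) conformer, and in that chair the bromo group is equatorial.

equatorial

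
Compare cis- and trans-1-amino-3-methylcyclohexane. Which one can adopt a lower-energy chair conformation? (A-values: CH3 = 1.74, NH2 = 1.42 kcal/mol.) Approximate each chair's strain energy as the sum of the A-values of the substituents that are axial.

At 1,3 positions (parity same): cis → (e,e or a,a); trans → (a,e or e,a).
Best chair for cis: E = 0.00 kcal/mol; best chair for trans: E = 1.42 kcal/mol.
The cis isomer is lower by 1.42 kcal/mol.

cis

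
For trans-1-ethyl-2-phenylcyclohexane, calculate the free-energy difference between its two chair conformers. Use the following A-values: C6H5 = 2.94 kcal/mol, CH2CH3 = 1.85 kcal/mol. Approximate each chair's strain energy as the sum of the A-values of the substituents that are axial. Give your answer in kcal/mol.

C1 and C2 have opposite parity, so for the trans isomer the two substituents are e,e in one chair and a,a in the other.
Chair I (phenyl axial, ethyl axial): E = 4.79 kcal/mol.
Chair II (phenyl equatorial, ethyl equatorial): E = 0.00 kcal/mol.
ΔE = 4.79 − 0.00 = 4.79 kcal/mol; chair II is more stable.

4.79 kcal/mol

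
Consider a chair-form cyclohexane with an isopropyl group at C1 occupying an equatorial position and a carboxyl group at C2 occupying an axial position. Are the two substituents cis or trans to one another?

cis

C1 and C2 have opposite parity, so their axial bonds point in opposite directions.
With opposite-parity carbons, two substituents on the same face are one axial and one equatorial; opposite faces give both axial or both equatorial.
Here the groups are equatorial/axial → same face → cis.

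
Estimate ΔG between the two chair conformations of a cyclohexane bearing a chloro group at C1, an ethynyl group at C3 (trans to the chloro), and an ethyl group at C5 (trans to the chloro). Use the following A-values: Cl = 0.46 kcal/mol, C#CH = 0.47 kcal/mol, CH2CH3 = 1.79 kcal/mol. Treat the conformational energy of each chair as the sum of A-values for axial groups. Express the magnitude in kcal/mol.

Chair I (chloro axial, ethynyl equatorial, ethyl equatorial): E = 0.46 kcal/mol.
Chair II (chloro equatorial, ethynyl axial, ethyl axial): E = 2.26 kcal/mol.
ΔE = 2.26 − 0.46 = 1.80 kcal/mol; chair I is more stable.

1.80 kcal/mol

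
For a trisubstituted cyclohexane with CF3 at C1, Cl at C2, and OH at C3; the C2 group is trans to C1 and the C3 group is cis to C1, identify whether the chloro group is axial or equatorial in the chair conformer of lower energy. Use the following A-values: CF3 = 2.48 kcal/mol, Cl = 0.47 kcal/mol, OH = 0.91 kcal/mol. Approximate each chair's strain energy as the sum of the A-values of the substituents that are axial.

Chair I (trifluoromethyl axial, chloro axial, hydroxyl axial): E = 3.86 kcal/mol.
Chair II (trifluoromethyl equatorial, chloro equatorial, hydroxyl equatorial): E = 0.00 kcal/mol.
Chair II is the more stable (lower-energy) conformer, and in that chair the chloro group is equatorial.

equatorial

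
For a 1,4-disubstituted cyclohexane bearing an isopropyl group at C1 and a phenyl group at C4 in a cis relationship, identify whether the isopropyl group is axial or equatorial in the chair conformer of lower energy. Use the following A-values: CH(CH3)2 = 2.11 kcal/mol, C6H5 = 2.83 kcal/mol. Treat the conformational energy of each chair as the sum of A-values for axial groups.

axial

C1 and C4 have opposite parity, so for the cis isomer the two substituents are one axial and one equatorial in each chair.
Chair I (isopropyl axial, phenyl equatorial): E = 2.11 kcal/mol.
Chair II (isopropyl equatorial, phenyl axial): E = 2.83 kcal/mol.
Chair I is the more stable (lower-energy) conformer, and in that chair the isopropyl group is axial.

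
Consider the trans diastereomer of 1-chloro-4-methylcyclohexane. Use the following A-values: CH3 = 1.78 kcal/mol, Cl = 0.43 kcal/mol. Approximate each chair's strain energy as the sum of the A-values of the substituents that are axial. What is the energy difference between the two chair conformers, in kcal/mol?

C1 and C4 have opposite parity, so for the trans isomer the two substituents are e,e in one chair and a,a in the other.
Chair I (methyl axial, chloro axial): E = 2.21 kcal/mol.
Chair II (methyl equatorial, chloro equatorial): E = 0.00 kcal/mol.
ΔE = 2.21 − 0.00 = 2.21 kcal/mol; chair II is more stable.

2.21 kcal/mol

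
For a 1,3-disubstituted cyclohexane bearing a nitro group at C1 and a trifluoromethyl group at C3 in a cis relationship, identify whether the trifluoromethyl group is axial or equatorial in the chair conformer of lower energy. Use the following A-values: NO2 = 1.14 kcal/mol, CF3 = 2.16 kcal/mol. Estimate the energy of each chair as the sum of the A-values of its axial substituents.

C1 and C3 have the same parity, so for the cis isomer the two substituents are e,e in one chair and a,a in the other.
Chair I (nitro axial, trifluoromethyl axial): E = 3.30 kcal/mol.
Chair II (nitro equatorial, trifluoromethyl equatorial): E = 0.00 kcal/mol.
Chair II is the more stable (lower-energy) conformer, and in that chair the trifluoromethyl group is equatorial.

equatorial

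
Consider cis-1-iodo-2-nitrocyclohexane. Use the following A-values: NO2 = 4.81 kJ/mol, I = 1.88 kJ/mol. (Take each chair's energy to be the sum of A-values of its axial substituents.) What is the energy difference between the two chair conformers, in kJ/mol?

2.93 kJ/mol

C1 and C2 have opposite parity, so for the cis isomer the two substituents are one axial and one equatorial in each chair.
Chair I (nitro axial, iodo equatorial): E = 4.81 kJ/mol.
Chair II (nitro equatorial, iodo axial): E = 1.88 kJ/mol.
ΔE = 4.81 − 1.88 = 2.93 kJ/mol; chair II is more stable.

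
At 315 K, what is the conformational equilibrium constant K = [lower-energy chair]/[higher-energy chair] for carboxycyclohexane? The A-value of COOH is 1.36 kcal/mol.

K ≈ 8.78

One chair has the carboxyl group axial (E = 1.36 kcal/mol) and the other has it equatorial (E = 0).
ΔG = 1.36 kcal/mol between the two chairs.
K = exp(ΔG/RT) with R = 1.987×10⁻³ kcal mol⁻¹ K⁻¹ and T = 315 K gives K ≈ 8.78.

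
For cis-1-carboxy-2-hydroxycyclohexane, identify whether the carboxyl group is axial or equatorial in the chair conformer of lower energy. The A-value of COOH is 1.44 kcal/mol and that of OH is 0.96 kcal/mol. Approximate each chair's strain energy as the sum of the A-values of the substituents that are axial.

C1 and C2 have opposite parity, so for the cis isomer the two substituents are one axial and one equatorial in each chair.
Chair I (carboxyl axial, hydroxyl equatorial): E = 1.44 kcal/mol.
Chair II (carboxyl equatorial, hydroxyl axial): E = 0.96 kcal/mol.
Chair II is the more stable (lower-energy) conformer, and in that chair the carboxyl group is equatorial.

equatorial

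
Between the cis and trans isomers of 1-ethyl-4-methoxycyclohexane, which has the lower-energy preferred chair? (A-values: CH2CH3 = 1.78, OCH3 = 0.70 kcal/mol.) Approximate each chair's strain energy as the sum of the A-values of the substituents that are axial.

At 1,4 positions (parity opposite): cis → (a,e or e,a); trans → (e,e or a,a).
Best chair for cis: E = 0.70 kcal/mol; best chair for trans: E = 0.00 kcal/mol.
The trans isomer is lower by 0.70 kcal/mol.

trans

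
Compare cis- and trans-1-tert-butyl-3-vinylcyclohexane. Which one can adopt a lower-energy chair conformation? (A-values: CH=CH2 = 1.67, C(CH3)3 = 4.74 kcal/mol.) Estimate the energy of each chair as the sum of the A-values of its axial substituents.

At 1,3 positions (parity same): cis → (e,e or a,a); trans → (a,e or e,a).
Best chair for cis: E = 0.00 kcal/mol; best chair for trans: E = 1.67 kcal/mol.
The cis isomer is lower by 1.67 kcal/mol.

cis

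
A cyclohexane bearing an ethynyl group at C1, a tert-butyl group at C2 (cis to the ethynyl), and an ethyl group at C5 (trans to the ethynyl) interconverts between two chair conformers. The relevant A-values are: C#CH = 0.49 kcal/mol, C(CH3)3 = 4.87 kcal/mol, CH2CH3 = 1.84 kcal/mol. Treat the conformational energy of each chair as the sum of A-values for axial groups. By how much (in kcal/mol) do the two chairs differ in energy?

Chair I (ethynyl axial, tert-butyl equatorial, ethyl equatorial): E = 0.49 kcal/mol.
Chair II (ethynyl equatorial, tert-butyl axial, ethyl axial): E = 6.71 kcal/mol.
ΔE = 6.71 − 0.49 = 6.22 kcal/mol; chair I is more stable.

6.22 kcal/mol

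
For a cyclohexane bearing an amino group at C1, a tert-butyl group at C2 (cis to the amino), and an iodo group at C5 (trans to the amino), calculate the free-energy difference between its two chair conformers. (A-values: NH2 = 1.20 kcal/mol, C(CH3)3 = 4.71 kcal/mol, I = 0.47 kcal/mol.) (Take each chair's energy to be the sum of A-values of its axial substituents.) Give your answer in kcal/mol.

Chair I (amino axial, tert-butyl equatorial, iodo equatorial): E = 1.20 kcal/mol.
Chair II (amino equatorial, tert-butyl axial, iodo axial): E = 5.18 kcal/mol.
ΔE = 5.18 − 1.20 = 3.98 kcal/mol; chair I is more stable.

3.98 kcal/mol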